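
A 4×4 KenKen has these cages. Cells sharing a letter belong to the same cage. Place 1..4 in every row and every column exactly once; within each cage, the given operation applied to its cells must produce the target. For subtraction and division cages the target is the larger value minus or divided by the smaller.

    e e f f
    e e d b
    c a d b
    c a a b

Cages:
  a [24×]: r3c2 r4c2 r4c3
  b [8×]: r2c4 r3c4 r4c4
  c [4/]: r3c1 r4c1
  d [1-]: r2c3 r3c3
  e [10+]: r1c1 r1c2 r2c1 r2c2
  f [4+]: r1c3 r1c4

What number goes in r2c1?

In column 4, 3 can only go at r1c4, so r1c4 = 3.
Row 1 already has 3, leaving r1c3 = 1.
The only place for 2 in column 1 is r1c1.
2 is placed in row 1, leaving r1c2 = 4.
Cage a has product 24, so r4c3 = 4.
Cage c's pair has quotient 4; hence r3c1 = 4.
4 is placed in row 4; hence r4c1 = 1.
Row 4 already has 1; hence r4c4 = 2.
Column 1 now contains 1, so r2c1 = 3.
Cage e has sum 10; hence r2c2 = 1.
3 is placed in row 2; hence r2c3 = 2.
Cage b has product 8, so r2c4 = 4.
Cage a needs product 24, which forces r3c2 = 2.
Column 3 now contains 2, leaving r3c3 = 3.
Column 4 already has 2, leaving r3c4 = 1.
Row 4 already has 2, so r4c2 = 3.
The full grid is 2 4 1 3 / 3 1 2 4 / 4 2 3 1 / 1 3 4 2.

3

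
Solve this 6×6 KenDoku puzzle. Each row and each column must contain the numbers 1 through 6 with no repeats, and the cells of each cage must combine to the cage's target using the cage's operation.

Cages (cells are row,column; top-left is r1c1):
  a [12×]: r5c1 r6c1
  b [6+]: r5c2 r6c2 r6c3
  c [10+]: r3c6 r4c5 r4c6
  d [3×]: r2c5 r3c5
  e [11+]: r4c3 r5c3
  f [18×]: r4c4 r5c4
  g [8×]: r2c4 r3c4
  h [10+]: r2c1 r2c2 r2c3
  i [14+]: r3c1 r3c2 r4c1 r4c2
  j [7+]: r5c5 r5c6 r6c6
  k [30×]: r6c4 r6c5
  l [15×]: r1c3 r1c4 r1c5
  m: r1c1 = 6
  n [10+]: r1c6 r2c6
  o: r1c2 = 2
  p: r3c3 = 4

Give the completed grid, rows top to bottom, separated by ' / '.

6 2 3 1 5 4 / 5 3 2 4 1 6 / 1 6 4 2 3 5 / 2 5 6 3 4 1 / 4 1 5 6 2 3 / 3 4 1 5 6 2

Cage m is given, which forces r1c1 = 6.
Cage o is a single given cell, which forces r1c2 = 2.
6 is placed in row 1, leaving r1c6 = 4.
4 is placed in column 6, which forces r2c6 = 6.
Cage p is a single given cell, which forces r3c3 = 4.
Row 3 now contains 4, which forces r3c4 = 2.
Column 4 now contains 2, which forces r2c4 = 4.
In row 2, 1 can only go at r2c5, so r2c5 = 1.
1 is placed in column 5, so r3c5 = 3.
3 is placed in column 5, so r1c5 = 5.
5 is placed in column 5; hence r6c5 = 6.
Row 6 now contains 6, leaving r6c4 = 5.
In row 3, 6 can only go at r3c2, so r3c2 = 6.
Row 5 needs a 5, and only r5c3 is open for it.
5 is placed in column 3, which forces r4c3 = 6.
6 is placed in row 4; hence r4c4 = 3.
3 is placed in column 4, which forces r5c4 = 6.
Cage l needs product 15, so r1c3 = 3.
3 is placed in column 4, which forces r1c4 = 1.
3 is placed in column 3, leaving r2c3 = 2.
The 4 cells of cage i must have sum 14, so r4c1 = 2.
Cage c needs sum 10, leaving r4c5 = 4.
Column 5 already has 4, which forces r5c5 = 2.
Column 3 now contains 2; hence r6c3 = 1.
1 is placed in row 6, which forces r6c6 = 2.
Cage b needs sum 6, so r5c2 = 1.
The 3 cells of cage j must have sum 7, which forces r5c6 = 3.
Cage b has sum 6; hence r6c2 = 4.
Cage i needs sum 14, leaving r3c1 = 1.
Row 3 now contains 1, so r3c6 = 5.
Column 2 now contains 1, which forces r4c2 = 5.
5 is placed in column 6; hence r4c6 = 1.
Row 5 now contains 3, so r5c1 = 4.
4 is placed in row 6; hence r6c1 = 3.
Column 1 already has 3; hence r2c1 = 5.
5 is placed in column 2, which forces r2c2 = 3.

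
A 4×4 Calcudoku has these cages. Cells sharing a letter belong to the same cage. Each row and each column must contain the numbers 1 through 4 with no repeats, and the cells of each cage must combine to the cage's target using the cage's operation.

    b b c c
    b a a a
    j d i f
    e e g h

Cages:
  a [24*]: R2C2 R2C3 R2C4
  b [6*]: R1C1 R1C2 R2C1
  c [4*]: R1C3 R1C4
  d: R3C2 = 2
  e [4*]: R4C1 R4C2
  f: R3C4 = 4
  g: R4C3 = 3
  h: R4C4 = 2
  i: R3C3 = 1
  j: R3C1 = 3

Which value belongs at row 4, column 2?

J is a freebie; hence R3C1 = 3.
Cage d is given, so R3C2 = 2.
I is a freebie, leaving R3C3 = 1.
F is a freebie; hence R3C4 = 4.
G is a freebie, which forces R4C3 = 3.
Cage h is given; hence R4C4 = 2.
Cage b needs product 6, leaving R1C2 = 3.
Column 3 now contains 1; hence R1C3 = 4.
4 is placed in column 4, leaving R1C4 = 1.
Cage a needs product 24, which forces R2C2 = 4.
Cage a has product 24, which forces R2C3 = 2.
2 is placed in column 4, which forces R2C4 = 3.
Column 2 now contains 4, so R4C2 = 1.
Row 1 already has 1, leaving R1C1 = 2.
2 is placed in row 2, leaving R2C1 = 1.
Row 4 already has 1, so R4C1 = 4.
Completed grid: 2 3 4 1 / 1 4 2 3 / 3 2 1 4 / 4 1 3 2.

1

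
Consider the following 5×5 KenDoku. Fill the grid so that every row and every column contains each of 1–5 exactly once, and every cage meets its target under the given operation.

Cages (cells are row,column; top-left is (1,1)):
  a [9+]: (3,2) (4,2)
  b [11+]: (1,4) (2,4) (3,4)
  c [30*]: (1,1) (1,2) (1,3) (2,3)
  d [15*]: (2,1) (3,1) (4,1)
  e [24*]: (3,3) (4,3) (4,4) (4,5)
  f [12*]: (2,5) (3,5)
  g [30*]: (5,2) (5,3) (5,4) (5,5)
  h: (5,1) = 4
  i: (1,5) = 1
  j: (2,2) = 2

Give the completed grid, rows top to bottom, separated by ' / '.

2 3 5 4 1 / 3 2 1 5 4 / 1 5 4 2 3 / 5 4 3 1 2 / 4 1 2 3 5

I is a freebie, so (1,5) = 1.
Cage j is given, so (2,2) = 2.
Cage h is given, leaving (5,1) = 4.
Cage c needs product 30, so (2,3) = 1.
The 4 cells of cage e must have product 24, which forces (4,4) = 1.
Cage d has product 15, which forces (3,1) = 1.
The 4 cells of cage g must have product 30; hence (5,2) = 1.
The only place for 4 in row 1 is (1,4).
4 is placed in column 4, so (2,4) = 5.
The 3 cells of cage b must have sum 11, which forces (3,4) = 2.
Column 4 now contains 2, which forces (5,4) = 3.
Row 2 already has 5; hence (2,1) = 3.
Row 2 already has 3, so (2,5) = 4.
Column 5 now contains 4, leaving (3,5) = 3.
Cage d needs product 15, so (4,1) = 5.
5 is placed in row 4, which forces (4,2) = 4.
3 is placed in column 5; hence (4,5) = 2.
Column 5 now contains 2; hence (5,5) = 5.
Column 1 now contains 5, so (1,1) = 2.
4 is placed in column 2; hence (3,2) = 5.
Row 3 now contains 3, leaving (3,3) = 4.
Row 4 now contains 2, which forces (4,3) = 3.
Row 5 already has 5, so (5,3) = 2.
Column 2 now contains 5, leaving (1,2) = 3.
3 is placed in column 3, so (1,3) = 5.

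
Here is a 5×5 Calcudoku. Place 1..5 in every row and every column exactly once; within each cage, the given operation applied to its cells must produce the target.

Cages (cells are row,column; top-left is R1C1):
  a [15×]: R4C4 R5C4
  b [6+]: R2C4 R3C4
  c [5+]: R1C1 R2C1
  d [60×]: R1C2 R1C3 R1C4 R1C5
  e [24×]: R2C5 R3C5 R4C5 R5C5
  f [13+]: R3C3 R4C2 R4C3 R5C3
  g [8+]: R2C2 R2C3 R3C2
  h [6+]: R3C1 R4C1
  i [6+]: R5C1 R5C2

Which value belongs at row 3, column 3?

The only place for 2 in row 1 is R1C1.
The two cells of cage c must have sum 5, which forces R2C1 = 3.
In column 1, 4 can only go at R5C1, so R5C1 = 4.
Cage i's pair has sum 6, which forces R5C2 = 2.
Column 5 needs a 5, and only R1C5 is open for it.
In row 2, 5 can only go at R2C2, so R2C2 = 5.
Cage g needs sum 8, which forces R2C3 = 2.
2 is placed in row 2, which forces R2C4 = 4.
Row 2 already has 4, so R2C5 = 1.
The 3 cells of cage g must have sum 8, leaving R3C2 = 1.
4 is placed in column 4, leaving R3C4 = 2.
Column 5 already has 1, so R5C5 = 3.
4 is placed in column 4, leaving R1C4 = 1.
Row 3 now contains 1, which forces R3C1 = 5.
Column 5 now contains 3, which forces R3C5 = 4.
The two cells of cage h must have sum 6; hence R4C1 = 1.
The two cells of cage a must have product 15, so R4C4 = 3.
The 4 cells of cage e must have product 24, leaving R4C5 = 2.
Row 5 already has 3, leaving R5C4 = 5.
Row 3 already has 4; hence R3C3 = 3.
3 is placed in row 4, leaving R4C2 = 4.
Cage f needs sum 13, which forces R4C3 = 5.
Row 5 already has 5, which forces R5C3 = 1.
Column 2 already has 4, leaving R1C2 = 3.
Column 3 already has 3; hence R1C3 = 4.
Filled in: 2 3 4 1 5 / 3 5 2 4 1 / 5 1 3 2 4 / 1 4 5 3 2 / 4 2 1 5 3.

3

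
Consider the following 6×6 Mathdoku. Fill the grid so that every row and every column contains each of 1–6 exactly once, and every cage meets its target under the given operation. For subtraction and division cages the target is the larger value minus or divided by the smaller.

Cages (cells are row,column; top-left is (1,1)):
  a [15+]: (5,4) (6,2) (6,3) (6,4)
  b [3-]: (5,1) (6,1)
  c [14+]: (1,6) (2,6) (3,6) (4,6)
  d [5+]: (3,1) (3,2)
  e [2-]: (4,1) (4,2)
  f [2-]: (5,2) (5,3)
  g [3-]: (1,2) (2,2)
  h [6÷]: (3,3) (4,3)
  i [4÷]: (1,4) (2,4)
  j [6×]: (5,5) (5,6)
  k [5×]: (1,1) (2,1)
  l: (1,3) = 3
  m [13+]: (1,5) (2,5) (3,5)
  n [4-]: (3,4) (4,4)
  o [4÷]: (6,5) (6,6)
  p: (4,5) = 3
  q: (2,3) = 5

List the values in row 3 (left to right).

4 1 6 2 5 3

Cage l is given, so (1,3) = 3.
Cage q is a single given cell; hence (2,3) = 5.
P is a freebie, which forces (4,5) = 3.
Cage k's pair has product 5, leaving (1,1) = 5.
5 is placed in row 2, so (2,1) = 1.
1 is placed in row 2, leaving (2,4) = 4.
Cage g's pair has difference 3; hence (1,2) = 6.
4 is placed in column 4, so (1,4) = 1.
Row 1 already has 6; hence (1,5) = 2.
Row 1 now contains 2; hence (1,6) = 4.
Cage g needs two cells with difference 3; hence (2,2) = 3.
2 is placed in column 5, leaving (2,5) = 6.
6 is placed in row 2; hence (2,6) = 2.
Cage m needs sum 13, leaving (3,5) = 5.
6 is placed in column 5, which forces (5,5) = 1.
Column 5 now contains 1, leaving (6,5) = 4.
Column 6 already has 4, which forces (6,6) = 1.
Cage c has sum 14, so (3,6) = 3.
The 4 cells of cage c must have sum 14; hence (4,6) = 5.
Cage j's pair has product 6; hence (5,6) = 6.
3 is placed in row 3, so (3,1) = 4.
Cage d needs two cells with sum 5, so (3,2) = 1.
Row 3 now contains 1; hence (3,3) = 6.
Row 3 now contains 6, so (3,4) = 2.
Column 3 already has 6; hence (4,3) = 1.
2 is placed in column 4, leaving (4,4) = 6.
Row 5 already has 6, so (5,1) = 3.
2 is placed in column 4, so (5,4) = 5.
Cage b needs two cells with difference 3, so (6,1) = 6.
Column 3 already has 6, so (6,3) = 2.
Column 4 now contains 5, so (6,4) = 3.
6 is placed in row 4, leaving (4,1) = 2.
Cage e needs two cells with difference 2; hence (4,2) = 4.
Cage f's pair has difference 2; hence (5,2) = 2.
2 is placed in column 3, so (5,3) = 4.
2 is placed in row 6, leaving (6,2) = 5.
Completed grid: 5 6 3 1 2 4 / 1 3 5 4 6 2 / 4 1 6 2 5 3 / 2 4 1 6 3 5 / 3 2 4 5 1 6 / 6 5 2 3 4 1.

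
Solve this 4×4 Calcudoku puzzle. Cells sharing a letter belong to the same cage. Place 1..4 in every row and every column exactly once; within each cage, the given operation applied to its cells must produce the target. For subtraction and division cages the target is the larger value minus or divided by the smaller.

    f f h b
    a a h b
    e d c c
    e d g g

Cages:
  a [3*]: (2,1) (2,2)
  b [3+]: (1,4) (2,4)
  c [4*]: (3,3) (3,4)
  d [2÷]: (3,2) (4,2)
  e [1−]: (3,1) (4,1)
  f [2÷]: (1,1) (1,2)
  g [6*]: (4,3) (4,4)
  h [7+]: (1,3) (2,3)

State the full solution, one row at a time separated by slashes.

In row 1, 3 can only go at (1,3), so (1,3) = 3.
Column 3 already has 3; hence (2,3) = 4.
4 is placed in column 3, so (3,3) = 1.
1 is placed in row 3, leaving (3,4) = 4.
Column 3 already has 3, leaving (4,3) = 2.
Cage g's pair has product 6; hence (4,4) = 3.
Row 3 already has 4, leaving (3,2) = 2.
Cage f needs two cells with quotient 2, leaving (1,1) = 2.
Row 1 already has 2, which forces (1,4) = 1.
Column 4 already has 1, which forces (2,4) = 2.
2 is placed in row 3, leaving (3,1) = 3.
The two cells of cage e must have difference 1, leaving (4,1) = 4.
4 is placed in row 4, leaving (4,2) = 1.
Row 1 already has 1, so (1,2) = 4.
Column 1 now contains 3, which forces (2,1) = 1.
1 is placed in column 2, so (2,2) = 3.

2 4 3 1 / 1 3 4 2 / 3 2 1 4 / 4 1 2 3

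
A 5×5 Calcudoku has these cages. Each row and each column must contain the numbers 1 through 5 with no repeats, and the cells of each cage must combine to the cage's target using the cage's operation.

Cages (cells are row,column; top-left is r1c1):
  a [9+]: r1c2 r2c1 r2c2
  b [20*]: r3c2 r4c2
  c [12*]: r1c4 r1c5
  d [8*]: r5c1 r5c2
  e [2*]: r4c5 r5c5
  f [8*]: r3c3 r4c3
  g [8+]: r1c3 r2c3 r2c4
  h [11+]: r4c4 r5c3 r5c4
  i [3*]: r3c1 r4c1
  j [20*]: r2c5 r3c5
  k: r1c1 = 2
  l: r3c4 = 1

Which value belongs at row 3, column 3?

2

Cage k is a single given cell, which forces r1c1 = 2.
Cage l is given; hence r3c4 = 1.
Column 1 already has 2; hence r5c1 = 4.
4 is placed in row 5; hence r5c2 = 2.
2 is placed in row 5, leaving r5c5 = 1.
Row 3 already has 1; hence r3c1 = 3.
The two cells of cage i must have product 3, which forces r4c1 = 1.
The 3 cells of cage h must have sum 11, which forces r4c4 = 3.
Column 5 already has 1, so r4c5 = 2.
Cage h has sum 11, leaving r5c3 = 3.
The 3 cells of cage h must have sum 11, so r5c4 = 5.
3 is placed in column 4, leaving r1c4 = 4.
Cage c's pair has product 12; hence r1c5 = 3.
Column 1 now contains 1, so r2c1 = 5.
5 is placed in row 2, so r2c3 = 1.
The 3 cells of cage g must have sum 8, leaving r2c4 = 2.
5 is placed in row 2; hence r2c5 = 4.
Cage f's pair has product 8; hence r3c3 = 2.
Column 5 already has 4; hence r3c5 = 5.
Row 4 already has 2, leaving r4c3 = 4.
Row 1 now contains 3, which forces r1c2 = 1.
Column 3 now contains 1, which forces r1c3 = 5.
1 is placed in row 2, which forces r2c2 = 3.
Row 3 already has 5, leaving r3c2 = 4.
Row 4 now contains 4, leaving r4c2 = 5.
Completed grid: 2 1 5 4 3 / 5 3 1 2 4 / 3 4 2 1 5 / 1 5 4 3 2 / 4 2 3 5 1.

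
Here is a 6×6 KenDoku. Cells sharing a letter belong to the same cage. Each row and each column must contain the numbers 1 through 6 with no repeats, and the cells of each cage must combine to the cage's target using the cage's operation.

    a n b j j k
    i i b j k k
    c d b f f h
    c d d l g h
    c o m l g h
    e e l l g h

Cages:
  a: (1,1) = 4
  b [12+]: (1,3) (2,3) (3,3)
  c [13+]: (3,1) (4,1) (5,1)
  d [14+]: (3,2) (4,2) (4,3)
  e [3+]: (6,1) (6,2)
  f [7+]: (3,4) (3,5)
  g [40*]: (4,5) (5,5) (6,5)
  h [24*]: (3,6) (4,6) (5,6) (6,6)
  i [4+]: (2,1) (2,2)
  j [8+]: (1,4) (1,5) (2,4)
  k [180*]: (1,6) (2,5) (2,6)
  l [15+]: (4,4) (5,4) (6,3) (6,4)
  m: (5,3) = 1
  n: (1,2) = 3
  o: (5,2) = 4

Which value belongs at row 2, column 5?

6

A is a freebie, so (1,1) = 4.
N is a freebie; hence (1,2) = 3.
Cage k has product 180, which forces (1,6) = 6.
Column 2 already has 3; hence (2,2) = 1.
The 3 cells of cage k must have product 180; hence (2,5) = 6.
Cage k needs product 180, which forces (2,6) = 5.
O is a freebie, which forces (5,2) = 4.
Cage m is a single given cell; hence (5,3) = 1.
Column 2 already has 1; hence (6,2) = 2.
1 is placed in row 2, leaving (2,1) = 3.
3 is placed in row 2, which forces (2,3) = 4.
Cage j needs sum 8, so (2,4) = 2.
Cage d needs sum 14, leaving (4,3) = 3.
Row 6 already has 2, leaving (6,1) = 1.
The 3 cells of cage b must have sum 12, which forces (1,3) = 2.
Column 3 already has 3, so (3,3) = 6.
Cage l needs sum 15, leaving (4,4) = 1.
Column 3 already has 6, which forces (6,3) = 5.
Row 6 now contains 5, which forces (6,5) = 4.
Row 6 already has 4, which forces (6,6) = 3.
Column 4 already has 1; hence (1,4) = 5.
Cage j has sum 8, leaving (1,5) = 1.
Row 3 now contains 6; hence (3,2) = 5.
5 is placed in column 4, leaving (3,4) = 4.
The 4 cells of cage h must have product 24, so (3,6) = 1.
The 3 cells of cage d must have sum 14, which forces (4,2) = 6.
The 4 cells of cage h must have product 24, which forces (4,6) = 4.
Cage l has sum 15, so (5,4) = 3.
Column 6 already has 3, which forces (5,6) = 2.
Row 6 already has 3, leaving (6,4) = 6.
Row 3 now contains 5, leaving (3,1) = 2.
Cage f's pair has sum 7; hence (3,5) = 3.
Cage c needs sum 13, leaving (4,1) = 5.
The 3 cells of cage g must have product 40, leaving (4,5) = 2.
Cage c has sum 13, so (5,1) = 6.
2 is placed in row 5, leaving (5,5) = 5.
Filled in: 4 3 2 5 1 6 / 3 1 4 2 6 5 / 2 5 6 4 3 1 / 5 6 3 1 2 4 / 6 4 1 3 5 2 / 1 2 5 6 4 3.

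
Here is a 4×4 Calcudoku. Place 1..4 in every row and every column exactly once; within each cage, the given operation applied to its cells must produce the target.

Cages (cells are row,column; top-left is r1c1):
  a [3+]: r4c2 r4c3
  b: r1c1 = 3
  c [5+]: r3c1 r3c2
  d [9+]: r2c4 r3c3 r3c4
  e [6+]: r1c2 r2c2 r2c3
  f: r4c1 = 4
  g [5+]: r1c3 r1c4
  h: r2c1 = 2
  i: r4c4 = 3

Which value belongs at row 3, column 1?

B is a freebie, so r1c1 = 3.
Cage h is given; hence r2c1 = 2.
F is a freebie, leaving r4c1 = 4.
Cage i is a single given cell; hence r4c4 = 3.
Column 4 now contains 3, so r2c4 = 4.
Column 1 now contains 4; hence r3c1 = 1.
The two cells of cage c must have sum 5; hence r3c2 = 4.
4 is placed in row 3, leaving r3c3 = 3.
1 is placed in row 3, so r3c4 = 2.
Cage e needs sum 6, leaving r1c2 = 2.
The two cells of cage g must have sum 5; hence r1c3 = 4.
Column 4 already has 4; hence r1c4 = 1.
The 3 cells of cage e must have sum 6, which forces r2c2 = 3.
3 is placed in column 3, which forces r2c3 = 1.
Column 2 already has 2, which forces r4c2 = 1.
Column 3 already has 1; hence r4c3 = 2.
The full grid is 3 2 4 1 / 2 3 1 4 / 1 4 3 2 / 4 1 2 3.

1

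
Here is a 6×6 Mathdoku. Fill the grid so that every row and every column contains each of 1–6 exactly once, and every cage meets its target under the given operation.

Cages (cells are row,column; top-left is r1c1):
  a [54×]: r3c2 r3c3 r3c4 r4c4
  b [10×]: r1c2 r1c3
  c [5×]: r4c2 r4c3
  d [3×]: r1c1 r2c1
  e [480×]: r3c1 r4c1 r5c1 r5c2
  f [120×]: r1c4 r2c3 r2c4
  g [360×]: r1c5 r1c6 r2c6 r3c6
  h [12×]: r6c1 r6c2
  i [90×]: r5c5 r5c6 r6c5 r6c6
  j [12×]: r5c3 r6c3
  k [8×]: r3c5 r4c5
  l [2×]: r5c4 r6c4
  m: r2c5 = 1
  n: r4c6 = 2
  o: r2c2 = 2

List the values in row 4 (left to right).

6 1 5 3 4 2

O is a freebie, which forces r2c2 = 2.
Cage m is given, so r2c5 = 1.
The 4 cells of cage a must have product 54, which forces r4c4 = 3.
Cage n is given, which forces r4c6 = 2.
Cage e needs product 480; hence r5c2 = 4.
The two cells of cage d must have product 3, so r1c1 = 1.
2 is placed in column 2; hence r1c2 = 5.
The two cells of cage b must have product 10; hence r1c3 = 2.
1 is placed in row 2, leaving r2c1 = 3.
The two cells of cage k must have product 8, so r3c5 = 2.
Column 2 already has 5; hence r4c2 = 1.
Row 4 already has 1, which forces r4c3 = 5.
Row 4 already has 2; hence r4c5 = 4.
Cage f needs product 120; hence r2c4 = 5.
Cage e has product 480, so r3c1 = 4.
Row 4 already has 4, so r4c1 = 6.
Cage e has product 480, so r5c1 = 5.
The two cells of cage j must have product 12, which forces r5c3 = 3.
Row 5 now contains 3; hence r5c5 = 6.
Row 5 now contains 6, leaving r5c6 = 1.
4 is placed in column 1, leaving r6c1 = 2.
Cage j needs two cells with product 12; hence r6c3 = 4.
Row 6 now contains 2; hence r6c4 = 1.
Cage f needs product 120; hence r1c4 = 4.
Column 5 already has 6; hence r1c5 = 3.
Row 1 already has 4; hence r1c6 = 6.
Column 3 already has 4, leaving r2c3 = 6.
Column 6 already has 6; hence r2c6 = 4.
Cage a has product 54, which forces r3c2 = 3.
Cage a has product 54, which forces r3c3 = 1.
Column 4 already has 1, so r3c4 = 6.
Cage g needs product 360, which forces r3c6 = 5.
Row 5 already has 1, leaving r5c4 = 2.
Cage h's pair has product 12, leaving r6c2 = 6.
3 is placed in column 5; hence r6c5 = 5.
5 is placed in column 6, leaving r6c6 = 3.
Completed grid: 1 5 2 4 3 6 / 3 2 6 5 1 4 / 4 3 1 6 2 5 / 6 1 5 3 4 2 / 5 4 3 2 6 1 / 2 6 4 1 5 3.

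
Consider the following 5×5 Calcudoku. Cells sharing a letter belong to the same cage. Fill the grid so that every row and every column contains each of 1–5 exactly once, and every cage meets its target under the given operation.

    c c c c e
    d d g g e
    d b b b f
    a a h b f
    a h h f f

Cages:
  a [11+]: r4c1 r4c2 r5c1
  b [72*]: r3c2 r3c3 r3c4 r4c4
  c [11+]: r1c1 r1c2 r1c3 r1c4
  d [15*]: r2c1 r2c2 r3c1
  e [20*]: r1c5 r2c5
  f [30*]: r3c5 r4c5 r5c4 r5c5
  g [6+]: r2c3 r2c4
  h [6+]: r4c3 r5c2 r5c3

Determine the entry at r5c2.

Cage b has product 72, leaving r4c4 = 3.
The only place for 4 in row 1 is r1c5.
Column 5 now contains 4, which forces r2c5 = 5.
Cage d needs product 15, leaving r3c1 = 5.
Cage f has product 30, so r5c4 = 5.
Cage a has sum 11, so r4c2 = 5.
The 4 cells of cage c must have sum 11; hence r1c3 = 5.
Row 3 needs a 1, and only r3c5 is open for it.
Column 5 now contains 1, leaving r4c5 = 2.
The 4 cells of cage f must have product 30, leaving r5c5 = 3.
Row 4 now contains 2, which forces r4c1 = 4.
Row 4 now contains 2, so r4c3 = 1.
Cage a needs sum 11, leaving r5c1 = 2.
Cage h has sum 6, so r5c2 = 1.
Cage h needs sum 6, so r5c3 = 4.
Cage d needs product 15, which forces r2c1 = 1.
Column 2 already has 1, leaving r2c2 = 3.
Column 3 now contains 4, leaving r2c3 = 2.
Cage g needs two cells with sum 6; hence r2c4 = 4.
2 is placed in column 3, which forces r3c3 = 3.
Column 4 already has 4; hence r3c4 = 2.
1 is placed in column 1; hence r1c1 = 3.
Column 2 already has 3, which forces r1c2 = 2.
2 is placed in column 4, leaving r1c4 = 1.
Row 3 already has 2; hence r3c2 = 4.
Completed grid: 3 2 5 1 4 / 1 3 2 4 5 / 5 4 3 2 1 / 4 5 1 3 2 / 2 1 4 5 3.

1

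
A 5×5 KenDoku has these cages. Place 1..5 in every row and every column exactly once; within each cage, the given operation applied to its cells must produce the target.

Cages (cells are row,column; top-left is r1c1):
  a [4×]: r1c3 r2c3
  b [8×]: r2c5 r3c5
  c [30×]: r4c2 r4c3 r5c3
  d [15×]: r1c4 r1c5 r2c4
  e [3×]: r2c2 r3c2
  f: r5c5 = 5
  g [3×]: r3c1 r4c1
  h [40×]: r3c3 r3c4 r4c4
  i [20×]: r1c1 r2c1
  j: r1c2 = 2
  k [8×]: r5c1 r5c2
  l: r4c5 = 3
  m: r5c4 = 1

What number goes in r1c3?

Cage j is given; hence r1c2 = 2.
Cage l is given; hence r4c5 = 3.
2 is placed in column 2; hence r5c2 = 4.
Cage m is a single given cell, leaving r5c4 = 1.
Cage f is given, leaving r5c5 = 5.
Column 5 now contains 5; hence r1c5 = 1.
Cage g needs two cells with product 3, leaving r3c1 = 3.
3 is placed in row 3, so r3c2 = 1.
3 is placed in row 4, leaving r4c1 = 1.
3 is placed in row 4; hence r4c2 = 5.
Cage c has product 30, which forces r4c3 = 2.
Row 4 now contains 2, which forces r4c4 = 4.
Row 5 now contains 4, leaving r5c1 = 2.
Cage c has product 30, leaving r5c3 = 3.
Row 1 already has 1, leaving r1c3 = 4.
Column 2 now contains 1, so r2c2 = 3.
Cage a's pair has product 4, leaving r2c3 = 1.
Row 2 now contains 3, which forces r2c4 = 5.
Cage h has product 40, which forces r3c3 = 5.
Cage h needs product 40, leaving r3c4 = 2.
Row 3 already has 2, which forces r3c5 = 4.
4 is placed in row 1, so r1c1 = 5.
Column 4 now contains 5, leaving r1c4 = 3.
Row 2 already has 5; hence r2c1 = 4.
4 is placed in column 5; hence r2c5 = 2.
The full grid is 5 2 4 3 1 / 4 3 1 5 2 / 3 1 5 2 4 / 1 5 2 4 3 / 2 4 3 1 5.

4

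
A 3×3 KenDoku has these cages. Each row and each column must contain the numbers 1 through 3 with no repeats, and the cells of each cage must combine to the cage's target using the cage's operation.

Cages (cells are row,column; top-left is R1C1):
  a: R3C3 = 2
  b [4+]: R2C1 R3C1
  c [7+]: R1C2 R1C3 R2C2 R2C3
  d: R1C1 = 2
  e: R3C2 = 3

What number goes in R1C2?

1

D is a freebie, so R1C1 = 2.
E is a freebie; hence R3C2 = 3.
A is a freebie; hence R3C3 = 2.
3 is placed in column 2, which forces R1C2 = 1.
Cage c has sum 7, which forces R1C3 = 3.
The two cells of cage b must have sum 4; hence R2C1 = 3.
The 4 cells of cage c must have sum 7, which forces R2C2 = 2.
Cage c has sum 7, so R2C3 = 1.
3 is placed in row 3; hence R3C1 = 1.
The full grid is 2 1 3 / 3 2 1 / 1 3 2.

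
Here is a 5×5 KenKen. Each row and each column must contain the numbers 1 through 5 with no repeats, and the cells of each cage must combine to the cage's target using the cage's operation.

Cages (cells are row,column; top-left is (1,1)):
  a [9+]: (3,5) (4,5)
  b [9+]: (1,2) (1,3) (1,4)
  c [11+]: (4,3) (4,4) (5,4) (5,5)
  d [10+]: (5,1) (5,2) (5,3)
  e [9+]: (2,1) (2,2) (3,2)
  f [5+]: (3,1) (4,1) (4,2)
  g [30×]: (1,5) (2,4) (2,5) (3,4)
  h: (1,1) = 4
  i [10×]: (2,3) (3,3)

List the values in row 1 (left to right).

4 5 1 3 2

Cage h is a single given cell, so (1,1) = 4.
The only place for 2 in row 1 is (1,5).
In row 2, 4 can only go at (2,2), so (2,2) = 4.
In row 3, 4 can only go at (3,5), so (3,5) = 4.
Column 5 now contains 4, which forces (4,5) = 5.
In column 1, 5 can only go at (5,1), so (5,1) = 5.
In column 2, 5 can only go at (1,2), so (1,2) = 5.
The only place for 2 in row 5 is (5,2).
Cage e has sum 9, which forces (2,1) = 2.
Row 2 now contains 2, which forces (2,3) = 5.
The 3 cells of cage f must have sum 5, leaving (3,1) = 1.
2 is placed in column 2, so (3,2) = 3.
5 is placed in column 3, so (3,3) = 2.
Row 3 already has 3, so (3,4) = 5.
The 3 cells of cage f must have sum 5, leaving (4,1) = 3.
2 is placed in column 2, so (4,2) = 1.
1 is placed in row 4, which forces (4,3) = 4.
4 is placed in row 4; hence (4,4) = 2.
Cage d needs sum 10; hence (5,3) = 3.
3 is placed in row 5, leaving (5,5) = 1.
3 is placed in column 3, which forces (1,3) = 1.
Cage b has sum 9, which forces (1,4) = 3.
The 4 cells of cage g must have product 30, so (2,4) = 1.
Column 5 already has 1; hence (2,5) = 3.
Row 5 already has 1, so (5,4) = 4.
Filled in: 4 5 1 3 2 / 2 4 5 1 3 / 1 3 2 5 4 / 3 1 4 2 5 / 5 2 3 4 1.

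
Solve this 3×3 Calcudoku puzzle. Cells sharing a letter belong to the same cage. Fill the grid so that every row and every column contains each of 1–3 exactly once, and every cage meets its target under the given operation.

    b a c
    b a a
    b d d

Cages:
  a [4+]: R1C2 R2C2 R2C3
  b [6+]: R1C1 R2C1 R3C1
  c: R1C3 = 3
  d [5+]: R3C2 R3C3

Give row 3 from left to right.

Cage a needs sum 4, leaving R1C2 = 1.
Cage c is given, which forces R1C3 = 3.
Cage a needs sum 4, leaving R2C2 = 2.
The 3 cells of cage a must have sum 4, so R2C3 = 1.
2 is placed in column 2, so R3C2 = 3.
Column 3 already has 3; hence R3C3 = 2.
Row 1 already has 3, so R1C1 = 2.
1 is placed in row 2; hence R2C1 = 3.
Row 3 already has 2, which forces R3C1 = 1.
Filled in: 2 1 3 / 3 2 1 / 1 3 2.

1 3 2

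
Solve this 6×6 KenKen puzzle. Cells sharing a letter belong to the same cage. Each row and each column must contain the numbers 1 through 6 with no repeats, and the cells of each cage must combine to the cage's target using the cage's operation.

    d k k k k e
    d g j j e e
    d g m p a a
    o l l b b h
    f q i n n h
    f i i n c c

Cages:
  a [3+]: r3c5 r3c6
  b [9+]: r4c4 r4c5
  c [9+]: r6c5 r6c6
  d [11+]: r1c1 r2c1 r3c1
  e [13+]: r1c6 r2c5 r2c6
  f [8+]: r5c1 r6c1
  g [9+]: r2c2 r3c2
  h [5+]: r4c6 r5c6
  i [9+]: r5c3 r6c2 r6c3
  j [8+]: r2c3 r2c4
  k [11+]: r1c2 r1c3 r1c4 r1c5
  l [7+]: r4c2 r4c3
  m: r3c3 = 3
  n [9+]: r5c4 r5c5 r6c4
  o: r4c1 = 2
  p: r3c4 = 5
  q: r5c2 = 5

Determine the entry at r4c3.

M is a freebie, so r3c3 = 3.
Cage p is a single given cell, which forces r3c4 = 5.
O is a freebie, leaving r4c1 = 2.
Cage q is a single given cell, leaving r5c2 = 5.
Cage g's pair has sum 9, so r2c2 = 3.
Cage g needs two cells with sum 9; hence r3c2 = 6.
Column 2 already has 6, which forces r4c2 = 1.
Cage f needs two cells with sum 8, leaving r5c1 = 3.
Cage f's pair has sum 8, which forces r6c1 = 5.
1 is placed in column 2, leaving r1c2 = 2.
The two cells of cage l must have sum 7, leaving r4c3 = 6.
2 is placed in column 2, which forces r6c2 = 4.
6 is placed in column 3, leaving r6c3 = 1.
Column 3 now contains 1; hence r1c3 = 5.
6 is placed in column 3, leaving r2c3 = 2.
The two cells of cage j must have sum 8, leaving r2c4 = 6.
The two cells of cage b must have sum 9, which forces r4c4 = 4.
Cage b's pair has sum 9; hence r4c5 = 5.
4 is placed in row 4; hence r4c6 = 3.
Column 3 now contains 1, leaving r5c3 = 4.
Column 6 already has 3; hence r6c6 = 6.
Cage d needs sum 11; hence r1c1 = 6.
Column 6 already has 6, so r1c6 = 4.
Column 5 already has 5, leaving r2c5 = 4.
Cage e needs sum 13, leaving r2c6 = 5.
Cage n needs sum 9, which forces r5c4 = 1.
Cage n needs sum 9, which forces r5c5 = 6.
The two cells of cage h must have sum 5, leaving r5c6 = 2.
Cage n has sum 9, so r6c4 = 2.
6 is placed in row 6, which forces r6c5 = 3.
1 is placed in column 4; hence r1c4 = 3.
Column 5 now contains 3; hence r1c5 = 1.
Row 2 now contains 4; hence r2c1 = 1.
Cage d needs sum 11, leaving r3c1 = 4.
Cage a needs two cells with sum 3, leaving r3c5 = 2.
2 is placed in column 6, which forces r3c6 = 1.
Filled in: 6 2 5 3 1 4 / 1 3 2 6 4 5 / 4 6 3 5 2 1 / 2 1 6 4 5 3 / 3 5 4 1 6 2 / 5 4 1 2 3 6.

6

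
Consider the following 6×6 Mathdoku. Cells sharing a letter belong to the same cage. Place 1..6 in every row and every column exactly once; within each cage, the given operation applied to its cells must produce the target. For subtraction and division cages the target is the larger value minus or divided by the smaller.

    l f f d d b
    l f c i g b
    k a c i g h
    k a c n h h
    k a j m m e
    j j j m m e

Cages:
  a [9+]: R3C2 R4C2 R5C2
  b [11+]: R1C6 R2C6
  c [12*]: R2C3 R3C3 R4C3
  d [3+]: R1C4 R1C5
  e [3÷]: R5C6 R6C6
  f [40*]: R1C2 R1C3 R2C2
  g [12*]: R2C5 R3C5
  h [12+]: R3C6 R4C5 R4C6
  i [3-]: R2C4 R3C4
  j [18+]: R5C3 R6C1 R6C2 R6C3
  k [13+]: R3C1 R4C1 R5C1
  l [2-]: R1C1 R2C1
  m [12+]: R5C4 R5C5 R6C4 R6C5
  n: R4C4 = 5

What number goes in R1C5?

N is a freebie, leaving R4C4 = 5.
The only place for 3 in row 1 is R1C1.
The only place for 6 in row 1 is R1C6.
6 is placed in column 6, so R2C6 = 5.
5 is placed in row 2, so R2C1 = 1.
Cage h has sum 12, which forces R4C5 = 6.
Row 4 already has 6, which forces R4C1 = 2.
2 is placed in row 4, leaving R4C6 = 4.
4 is placed in column 6, leaving R3C6 = 2.
Row 2 needs a 6, and only R2C4 is open for it.
Cage i needs two cells with difference 3, which forces R3C4 = 3.
3 is placed in row 3, which forces R3C5 = 4.
Column 5 now contains 4; hence R2C5 = 3.
The only place for 4 in column 1 is R6C1.
The 4 cells of cage m must have sum 12; hence R5C4 = 4.
The 3 cells of cage f must have product 40, so R2C2 = 2.
Row 2 already has 2, leaving R2C3 = 4.
Cage f needs product 40, so R1C2 = 4.
Column 3 already has 4, which forces R1C3 = 5.
Cage c needs product 12, which forces R3C3 = 1.
Cage c has product 12, so R4C3 = 3.
Column 3 now contains 3, which forces R5C3 = 6.
6 is placed in column 3, which forces R6C3 = 2.
Row 6 now contains 2, which forces R6C4 = 1.
Row 6 already has 1, which forces R6C5 = 5.
Row 6 already has 1, so R6C6 = 3.
1 is placed in column 4; hence R1C4 = 2.
Cage d needs two cells with sum 3, so R1C5 = 1.
The 3 cells of cage k must have sum 13, so R3C1 = 6.
1 is placed in row 3; hence R3C2 = 5.
Row 4 already has 3, leaving R4C2 = 1.
6 is placed in row 5, which forces R5C1 = 5.
Cage a needs sum 9; hence R5C2 = 3.
Cage m has sum 12, so R5C5 = 2.
Column 6 already has 3, which forces R5C6 = 1.
3 is placed in row 6, leaving R6C2 = 6.
Filled in: 3 4 5 2 1 6 / 1 2 4 6 3 5 / 6 5 1 3 4 2 / 2 1 3 5 6 4 / 5 3 6 4 2 1 / 4 6 2 1 5 3.

1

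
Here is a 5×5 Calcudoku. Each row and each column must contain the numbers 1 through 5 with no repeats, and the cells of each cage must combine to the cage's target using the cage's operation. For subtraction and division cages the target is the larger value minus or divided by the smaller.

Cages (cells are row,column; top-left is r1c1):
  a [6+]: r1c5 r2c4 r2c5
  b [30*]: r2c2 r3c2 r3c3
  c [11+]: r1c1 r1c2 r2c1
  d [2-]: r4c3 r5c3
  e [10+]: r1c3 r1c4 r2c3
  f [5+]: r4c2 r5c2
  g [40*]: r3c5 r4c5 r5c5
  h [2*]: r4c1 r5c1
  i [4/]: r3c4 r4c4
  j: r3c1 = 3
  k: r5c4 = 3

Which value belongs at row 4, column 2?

1

J is a freebie, so r3c1 = 3.
Cage k is a single given cell; hence r5c4 = 3.
Cage b has product 30, leaving r2c2 = 3.
In row 3, 1 can only go at r3c4, so r3c4 = 1.
Cage a needs sum 6, leaving r1c5 = 3.
Column 4 already has 1, so r2c4 = 2.
Cage a has sum 6, leaving r2c5 = 1.
Column 4 already has 1, which forces r4c4 = 4.
The 3 cells of cage e must have sum 10, leaving r1c3 = 1.
Column 4 now contains 4, which forces r1c4 = 5.
Cage e needs sum 10, so r2c3 = 4.
4 is placed in row 4, leaving r4c2 = 1.
Cage f needs two cells with sum 5, which forces r5c2 = 4.
Column 3 now contains 4; hence r5c3 = 5.
Row 5 now contains 5, which forces r5c5 = 2.
Cage c has sum 11; hence r1c1 = 4.
Column 2 now contains 4; hence r1c2 = 2.
Row 2 already has 4, so r2c1 = 5.
The 3 cells of cage b must have product 30, so r3c2 = 5.
Column 3 already has 5, leaving r3c3 = 2.
Cage g needs product 40, so r3c5 = 4.
Row 4 now contains 1, leaving r4c1 = 2.
The two cells of cage d must have difference 2, leaving r4c3 = 3.
Column 5 already has 2; hence r4c5 = 5.
Row 5 now contains 2; hence r5c1 = 1.
Filled in: 4 2 1 5 3 / 5 3 4 2 1 / 3 5 2 1 4 / 2 1 3 4 5 / 1 4 5 3 2.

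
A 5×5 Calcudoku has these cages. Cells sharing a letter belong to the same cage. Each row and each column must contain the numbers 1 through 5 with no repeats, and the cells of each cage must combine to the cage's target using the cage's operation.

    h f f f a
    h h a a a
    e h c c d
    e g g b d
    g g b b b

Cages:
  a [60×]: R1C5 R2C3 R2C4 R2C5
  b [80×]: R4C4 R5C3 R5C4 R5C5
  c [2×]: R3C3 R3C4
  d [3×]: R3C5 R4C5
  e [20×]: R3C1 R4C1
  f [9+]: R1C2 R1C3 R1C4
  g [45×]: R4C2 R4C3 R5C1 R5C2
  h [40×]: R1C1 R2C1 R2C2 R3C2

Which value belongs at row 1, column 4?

Row 3 needs a 3, and only R3C5 is open for it.
Column 5 now contains 3, leaving R4C5 = 1.
In row 4, 2 can only go at R4C4, so R4C4 = 2.
The two cells of cage c must have product 2, leaving R3C3 = 2.
2 is placed in column 4, which forces R3C4 = 1.
The 4 cells of cage a must have product 60; hence R2C3 = 1.
Column 4 already has 1, so R2C4 = 3.
Cage b needs product 80; hence R5C5 = 2.
Cage h has product 40, which forces R1C1 = 1.
1 is placed in row 1; hence R1C2 = 2.
The 3 cells of cage f must have sum 9; hence R1C3 = 3.
3 is placed in column 3, so R4C3 = 5.
Column 1 now contains 1, so R5C1 = 3.
3 is placed in row 5, leaving R5C2 = 1.
Column 3 now contains 5, which forces R5C3 = 4.
Row 5 already has 4; hence R5C4 = 5.
Column 4 already has 5, leaving R1C4 = 4.
4 is placed in row 1; hence R1C5 = 5.
The 4 cells of cage h must have product 40, so R2C1 = 2.
5 is placed in column 5; hence R2C5 = 4.
Cage e's pair has product 20; hence R3C1 = 5.
Row 3 now contains 5, so R3C2 = 4.
Row 4 now contains 5, which forces R4C1 = 4.
Row 4 now contains 5; hence R4C2 = 3.
Row 2 now contains 4, which forces R2C2 = 5.
The full grid is 1 2 3 4 5 / 2 5 1 3 4 / 5 4 2 1 3 / 4 3 5 2 1 / 3 1 4 5 2.

4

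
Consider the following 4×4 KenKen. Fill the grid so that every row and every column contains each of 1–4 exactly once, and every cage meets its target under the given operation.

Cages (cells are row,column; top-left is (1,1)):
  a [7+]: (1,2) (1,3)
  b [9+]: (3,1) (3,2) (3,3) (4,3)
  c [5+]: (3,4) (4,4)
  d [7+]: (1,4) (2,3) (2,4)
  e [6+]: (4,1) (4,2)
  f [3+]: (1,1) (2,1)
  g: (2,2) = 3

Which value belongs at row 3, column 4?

Cage g is a single given cell, so (2,2) = 3.
3 is placed in column 2, which forces (1,2) = 4.
Cage a's pair has sum 7, which forces (1,3) = 3.
4 is placed in column 2, leaving (4,2) = 2.
Row 4 now contains 2, so (4,3) = 1.
Cage b needs sum 9, which forces (3,1) = 3.
Column 2 now contains 2; hence (3,2) = 1.
The 4 cells of cage b must have sum 9, which forces (3,3) = 4.
Row 3 now contains 1, so (3,4) = 2.
Row 4 now contains 2, leaving (4,1) = 4.
Row 4 now contains 4; hence (4,4) = 3.
Column 4 now contains 2, leaving (1,4) = 1.
Column 3 already has 4, so (2,3) = 2.
The 3 cells of cage d must have sum 7, which forces (2,4) = 4.
Row 1 already has 1, which forces (1,1) = 2.
Row 2 already has 2; hence (2,1) = 1.
The full grid is 2 4 3 1 / 1 3 2 4 / 3 1 4 2 / 4 2 1 3.

2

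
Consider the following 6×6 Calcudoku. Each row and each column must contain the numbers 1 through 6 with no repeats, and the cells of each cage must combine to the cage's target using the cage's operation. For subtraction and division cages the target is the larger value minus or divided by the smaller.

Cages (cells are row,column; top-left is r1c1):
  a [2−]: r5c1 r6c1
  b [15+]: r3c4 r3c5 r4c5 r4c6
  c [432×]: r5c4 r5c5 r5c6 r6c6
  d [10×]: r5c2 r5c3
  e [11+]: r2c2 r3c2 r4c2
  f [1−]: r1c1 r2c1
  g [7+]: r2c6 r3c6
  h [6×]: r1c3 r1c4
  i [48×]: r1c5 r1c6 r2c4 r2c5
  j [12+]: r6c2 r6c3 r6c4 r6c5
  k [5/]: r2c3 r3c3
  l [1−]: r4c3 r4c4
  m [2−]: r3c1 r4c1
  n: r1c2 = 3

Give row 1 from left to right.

5 3 6 1 2 4

N is a freebie, leaving r1c2 = 3.
Cage c needs product 432, leaving r6c6 = 6.
In row 1, 5 can only go at r1c1, so r1c1 = 5.
Row 5 needs a 1, and only r5c1 is open for it.
The two cells of cage a must have difference 2; hence r6c1 = 3.
In column 3, 3 can only go at r4c3, so r4c3 = 3.
Column 3 needs a 4, and only r6c3 is open for it.
Column 3 needs a 2, and only r5c3 is open for it.
Row 5 already has 2, leaving r5c2 = 5.
In column 2, 2 can only go at r6c2, so r6c2 = 2.
The only place for 6 in column 3 is r1c3.
Row 1 already has 6, leaving r1c4 = 1.
Column 4 already has 1, which forces r6c4 = 5.
Row 6 already has 5, so r6c5 = 1.
Column 6 needs a 1, and only r4c6 is open for it.
In row 4, 5 can only go at r4c5, so r4c5 = 5.
Cage g needs two cells with sum 7, which forces r2c6 = 5.
Cage g's pair has sum 7; hence r3c6 = 2.
Cage i needs product 48, so r1c5 = 2.
Column 6 already has 2, so r1c6 = 4.
Row 2 already has 5, so r2c3 = 1.
Cage i needs product 48; hence r2c4 = 2.
The 4 cells of cage i must have product 48, leaving r2c5 = 3.
Row 3 already has 2; hence r3c1 = 4.
Row 3 now contains 4, leaving r3c2 = 1.
Cage k's pair has quotient 5, leaving r3c3 = 5.
Column 5 now contains 3; hence r3c5 = 6.
Column 4 now contains 2; hence r4c4 = 4.
Column 5 already has 6; hence r5c5 = 4.
4 is placed in column 6; hence r5c6 = 3.
4 is placed in column 1, leaving r2c1 = 6.
Cage e has sum 11, so r2c2 = 4.
6 is placed in row 3; hence r3c4 = 3.
Column 1 now contains 6, which forces r4c1 = 2.
4 is placed in row 4, leaving r4c2 = 6.
3 is placed in row 5, leaving r5c4 = 6.
Completed grid: 5 3 6 1 2 4 / 6 4 1 2 3 5 / 4 1 5 3 6 2 / 2 6 3 4 5 1 / 1 5 2 6 4 3 / 3 2 4 5 1 6.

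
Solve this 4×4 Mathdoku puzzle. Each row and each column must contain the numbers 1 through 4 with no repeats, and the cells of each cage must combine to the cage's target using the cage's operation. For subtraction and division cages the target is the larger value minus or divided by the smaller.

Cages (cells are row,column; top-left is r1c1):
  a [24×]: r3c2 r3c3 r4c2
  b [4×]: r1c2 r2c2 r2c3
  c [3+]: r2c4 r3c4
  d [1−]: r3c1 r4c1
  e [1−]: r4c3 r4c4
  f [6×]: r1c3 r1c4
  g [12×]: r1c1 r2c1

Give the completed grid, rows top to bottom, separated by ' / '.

4 1 2 3 / 3 4 1 2 / 2 3 4 1 / 1 2 3 4

The only place for 1 in row 1 is r1c2.
Column 2 already has 1, leaving r2c2 = 4.
Cage b needs product 4, which forces r2c3 = 1.
Row 2 already has 1; hence r2c4 = 2.
Column 4 now contains 2, which forces r3c4 = 1.
The two cells of cage g must have product 12, leaving r1c1 = 4.
Cage f's pair has product 6, so r1c3 = 2.
Column 4 now contains 2, which forces r1c4 = 3.
Row 2 now contains 4; hence r2c1 = 3.
Column 1 already has 3, so r3c1 = 2.
Row 3 already has 2, so r3c2 = 3.
Cage a has product 24, leaving r3c3 = 4.
Column 1 already has 2, which forces r4c1 = 1.
Column 2 already has 3; hence r4c2 = 2.
Column 3 already has 4; hence r4c3 = 3.
Column 4 now contains 3, leaving r4c4 = 4.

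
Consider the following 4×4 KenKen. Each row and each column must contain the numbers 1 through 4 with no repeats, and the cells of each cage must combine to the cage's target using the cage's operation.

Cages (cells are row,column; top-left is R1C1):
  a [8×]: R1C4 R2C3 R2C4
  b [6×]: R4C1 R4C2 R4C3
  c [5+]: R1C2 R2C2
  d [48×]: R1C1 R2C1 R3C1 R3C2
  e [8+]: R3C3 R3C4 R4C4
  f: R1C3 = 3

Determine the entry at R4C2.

3

Cage f is a single given cell, so R1C3 = 3.
The only place for 4 in row 4 is R4C4.
Cage a has product 8; hence R2C3 = 4.
Cage e has sum 8, leaving R3C3 = 1.
The 3 cells of cage e must have sum 8, which forces R3C4 = 3.
Column 3 already has 1, so R4C3 = 2.
Cage d has product 48; hence R1C1 = 2.
2 is placed in row 1, so R1C2 = 4.
2 is placed in row 1; hence R1C4 = 1.
Cage d needs product 48, leaving R2C1 = 3.
Row 2 already has 3, which forces R2C2 = 1.
Column 4 already has 1; hence R2C4 = 2.
Row 3 now contains 3, so R3C1 = 4.
The 4 cells of cage d must have product 48, which forces R3C2 = 2.
3 is placed in column 1, leaving R4C1 = 1.
1 is placed in column 2, leaving R4C2 = 3.
The full grid is 2 4 3 1 / 3 1 4 2 / 4 2 1 3 / 1 3 2 4.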